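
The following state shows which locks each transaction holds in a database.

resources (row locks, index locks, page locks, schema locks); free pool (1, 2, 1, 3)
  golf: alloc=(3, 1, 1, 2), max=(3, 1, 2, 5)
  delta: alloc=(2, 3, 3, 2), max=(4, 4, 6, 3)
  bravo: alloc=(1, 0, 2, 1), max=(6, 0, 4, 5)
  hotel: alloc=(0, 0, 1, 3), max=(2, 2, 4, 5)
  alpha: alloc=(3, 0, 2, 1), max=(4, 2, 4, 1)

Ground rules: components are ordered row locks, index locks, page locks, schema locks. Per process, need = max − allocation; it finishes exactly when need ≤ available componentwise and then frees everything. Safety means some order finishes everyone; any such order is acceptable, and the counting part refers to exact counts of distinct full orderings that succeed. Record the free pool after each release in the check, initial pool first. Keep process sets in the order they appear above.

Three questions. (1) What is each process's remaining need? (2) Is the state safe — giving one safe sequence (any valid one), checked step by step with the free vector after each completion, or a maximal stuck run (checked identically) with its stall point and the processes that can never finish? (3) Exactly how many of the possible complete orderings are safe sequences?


(1) Remaining need (order row locks, index locks, page locks, schema locks):
  golf: (0, 0, 1, 3)
  delta: (2, 1, 3, 1)
  bravo: (5, 0, 2, 4)
  hotel: (2, 2, 3, 2)
  alpha: (1, 2, 2, 0)
(2) SAFE. One safe sequence: golf, alpha, hotel, bravo, delta.
Key observation: the first exact fit in this order is golf — it needs (0, 0, 1, 3) with (1, 2, 1, 3) free, meeting a requested resource to the last unit.
Step-by-step check:
  pool = (1, 2, 1, 3)
  golf needs (0, 0, 1, 3) <= (1, 2, 1, 3) -> finishes; pool += (3, 1, 1, 2) = (4, 3, 2, 5)
  alpha needs (1, 2, 2, 0) <= (4, 3, 2, 5) -> finishes; pool += (3, 0, 2, 1) = (7, 3, 4, 6)
  hotel needs (2, 2, 3, 2) <= (7, 3, 4, 6) -> finishes; pool += (0, 0, 1, 3) = (7, 3, 5, 9)
  bravo needs (5, 0, 2, 4) <= (7, 3, 5, 9) -> finishes; pool += (1, 0, 2, 1) = (8, 3, 7, 10)
  delta needs (2, 1, 3, 1) <= (8, 3, 7, 10) -> finishes; pool += (2, 3, 3, 2) = (10, 6, 10, 12)
(3) Exactly 6 of the possible complete orderings are safe sequences.


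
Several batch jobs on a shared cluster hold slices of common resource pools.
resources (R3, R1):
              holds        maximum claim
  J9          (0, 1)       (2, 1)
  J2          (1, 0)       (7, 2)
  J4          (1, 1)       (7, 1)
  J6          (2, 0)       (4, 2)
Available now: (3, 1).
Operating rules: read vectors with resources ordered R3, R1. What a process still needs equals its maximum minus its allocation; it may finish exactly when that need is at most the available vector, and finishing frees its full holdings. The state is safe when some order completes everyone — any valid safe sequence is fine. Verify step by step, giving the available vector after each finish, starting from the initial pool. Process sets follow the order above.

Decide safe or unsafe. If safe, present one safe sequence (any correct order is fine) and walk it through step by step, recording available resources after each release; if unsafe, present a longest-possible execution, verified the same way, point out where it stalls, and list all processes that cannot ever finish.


UNSAFE.
Key observation: the wall is R3: completing J9, J6 brings the pool only to (5, 2), and all the rest need more.
Going as far as possible: J9, J6; after that, nothing fits. Step-by-step check:
  pool = (3, 1)
  J9: need (2, 0) fits (3, 1); releases (0, 1), pool now (3, 2)
  J6: need (2, 2) fits (3, 2); releases (2, 0), pool now (5, 2)
  blocked: J2 wants (6, 2), pool (5, 2) — not enough R3
  blocked: J4 wants (6, 0), pool (5, 2) — not enough R3
Permanently blocked: J2 and J4.


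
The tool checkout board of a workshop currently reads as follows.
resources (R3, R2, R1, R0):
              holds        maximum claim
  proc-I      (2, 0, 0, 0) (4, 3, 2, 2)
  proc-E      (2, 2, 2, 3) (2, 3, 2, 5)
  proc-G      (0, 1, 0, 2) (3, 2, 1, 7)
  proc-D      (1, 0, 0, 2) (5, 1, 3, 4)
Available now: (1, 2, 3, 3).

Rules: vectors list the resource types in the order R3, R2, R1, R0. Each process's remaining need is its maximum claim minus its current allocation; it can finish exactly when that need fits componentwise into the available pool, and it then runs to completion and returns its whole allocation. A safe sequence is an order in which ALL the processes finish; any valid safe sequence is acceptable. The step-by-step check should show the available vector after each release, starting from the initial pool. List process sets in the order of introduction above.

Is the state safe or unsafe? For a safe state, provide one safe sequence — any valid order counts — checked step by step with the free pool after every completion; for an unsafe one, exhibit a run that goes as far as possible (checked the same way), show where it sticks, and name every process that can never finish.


The state is SAFE; one workable sequence: proc-E, proc-G, proc-I, proc-D.
Key observation: the order's first zero-slack moment is proc-G ((3, 1, 1, 5) needed, (3, 4, 5, 6) free — a requested resource with nothing to spare).
Walking it through:
  pool = (1, 2, 3, 3)
  run proc-E (needs (0, 1, 0, 2), free (1, 2, 3, 3)); after release of (2, 2, 2, 3) the pool is (3, 4, 5, 6)
  run proc-G (needs (3, 1, 1, 5), free (3, 4, 5, 6)); after release of (0, 1, 0, 2) the pool is (3, 5, 5, 8)
  run proc-I (needs (2, 3, 2, 2), free (3, 5, 5, 8)); after release of (2, 0, 0, 0) the pool is (5, 5, 5, 8)
  run proc-D (needs (4, 1, 3, 2), free (5, 5, 5, 8)); after release of (1, 0, 0, 2) the pool is (6, 5, 5, 10)


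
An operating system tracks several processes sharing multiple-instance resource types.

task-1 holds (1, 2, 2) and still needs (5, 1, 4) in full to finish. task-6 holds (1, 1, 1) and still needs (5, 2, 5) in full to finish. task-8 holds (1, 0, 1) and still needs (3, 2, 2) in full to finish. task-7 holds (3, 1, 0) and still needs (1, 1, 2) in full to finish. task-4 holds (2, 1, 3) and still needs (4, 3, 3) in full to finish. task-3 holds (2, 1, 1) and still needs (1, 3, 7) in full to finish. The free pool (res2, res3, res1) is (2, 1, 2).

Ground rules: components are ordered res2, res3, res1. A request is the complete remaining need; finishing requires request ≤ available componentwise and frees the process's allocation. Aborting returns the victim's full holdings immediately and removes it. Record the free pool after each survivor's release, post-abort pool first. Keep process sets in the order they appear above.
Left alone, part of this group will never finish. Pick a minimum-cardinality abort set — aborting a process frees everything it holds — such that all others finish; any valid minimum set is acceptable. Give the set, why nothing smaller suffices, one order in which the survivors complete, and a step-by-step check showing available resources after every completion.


The answer: abort task-4.
Key observation: task-1 could never have finished before the abort; with (2, 1, 3) returned by task-4, it fits at step 2.
Why nothing smaller works: aborting no one leaves the state deadlocked as given.
The survivors complete as task-7, task-1, task-6, task-8, task-3. Verifying each step (starting from the post-abort pool):
  pool = (4, 2, 5)
  task-7: need (1, 1, 2) fits (4, 2, 5); releases (3, 1, 0), pool now (7, 3, 5)
  task-1: need (5, 1, 4) fits (7, 3, 5); releases (1, 2, 2), pool now (8, 5, 7)
  task-6: need (5, 2, 5) fits (8, 5, 7); releases (1, 1, 1), pool now (9, 6, 8)
  task-8: need (3, 2, 2) fits (9, 6, 8); releases (1, 0, 1), pool now (10, 6, 9)
  task-3: need (1, 3, 7) fits (10, 6, 9); releases (2, 1, 1), pool now (12, 7, 10)


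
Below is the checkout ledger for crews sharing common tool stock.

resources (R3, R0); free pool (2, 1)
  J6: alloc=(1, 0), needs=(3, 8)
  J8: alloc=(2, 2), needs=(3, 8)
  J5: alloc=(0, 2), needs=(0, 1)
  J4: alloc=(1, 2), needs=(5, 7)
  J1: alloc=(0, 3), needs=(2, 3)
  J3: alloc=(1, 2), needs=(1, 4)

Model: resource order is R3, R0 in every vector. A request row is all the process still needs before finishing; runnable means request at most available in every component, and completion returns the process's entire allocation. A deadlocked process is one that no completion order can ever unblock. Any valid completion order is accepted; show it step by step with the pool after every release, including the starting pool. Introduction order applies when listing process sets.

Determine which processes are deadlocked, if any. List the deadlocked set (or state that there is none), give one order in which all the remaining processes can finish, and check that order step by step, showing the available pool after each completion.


The deadlocked set is empty.
Key observation: beginning at J5, releases accumulate fast enough that every process eventually fits.
A valid finishing order for the others: J5, J1, J3, J8, J4, J6. Verifying each step:
  pool = (2, 1)
  J5: need (0, 1) fits (2, 1); releases (0, 2), pool now (2, 3)
  J1: need (2, 3) fits (2, 3); releases (0, 3), pool now (2, 6)
  J3: need (1, 4) fits (2, 6); releases (1, 2), pool now (3, 8)
  J8: need (3, 8) fits (3, 8); releases (2, 2), pool now (5, 10)
  J4: need (5, 7) fits (5, 10); releases (1, 2), pool now (6, 12)
  J6: need (3, 8) fits (6, 12); releases (1, 0), pool now (7, 12)


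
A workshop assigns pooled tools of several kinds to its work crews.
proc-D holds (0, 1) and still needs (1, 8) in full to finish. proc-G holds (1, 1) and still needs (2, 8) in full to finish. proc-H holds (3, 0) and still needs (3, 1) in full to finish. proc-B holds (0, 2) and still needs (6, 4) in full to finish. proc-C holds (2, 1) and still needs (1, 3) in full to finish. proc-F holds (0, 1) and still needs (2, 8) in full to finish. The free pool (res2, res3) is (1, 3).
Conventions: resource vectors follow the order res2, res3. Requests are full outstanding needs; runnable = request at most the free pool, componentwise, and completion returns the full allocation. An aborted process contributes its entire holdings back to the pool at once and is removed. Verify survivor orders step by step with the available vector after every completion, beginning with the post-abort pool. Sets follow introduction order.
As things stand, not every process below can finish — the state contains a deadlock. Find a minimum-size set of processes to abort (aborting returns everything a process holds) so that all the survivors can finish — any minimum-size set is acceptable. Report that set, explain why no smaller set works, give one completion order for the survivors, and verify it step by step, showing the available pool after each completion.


The answer: abort proc-D and proc-F.
Key observation: proc-G had no path to completion before; after the abort of proc-D and proc-F ((0, 2) returned), step 4 is where it fits.
Minimality, checking each single-abort alternative: proc-D alone leaves proc-G blocked (short on res3); proc-G alone leaves proc-D blocked (short on res3); proc-H alone leaves proc-D blocked (short on res3); proc-B alone leaves proc-D blocked (short on res3); proc-C alone leaves proc-D blocked (short on res3); proc-F alone leaves proc-D blocked (short on res3).
One survivor order: proc-C, proc-H, proc-B, proc-G. Step-by-step check (post-abort pool first):
  pool = (1, 5)
  run proc-C (needs (1, 3), free (1, 5)); after release of (2, 1) the pool is (3, 6)
  run proc-H (needs (3, 1), free (3, 6)); after release of (3, 0) the pool is (6, 6)
  run proc-B (needs (6, 4), free (6, 6)); after release of (0, 2) the pool is (6, 8)
  run proc-G (needs (2, 8), free (6, 8)); after release of (1, 1) the pool is (7, 9)


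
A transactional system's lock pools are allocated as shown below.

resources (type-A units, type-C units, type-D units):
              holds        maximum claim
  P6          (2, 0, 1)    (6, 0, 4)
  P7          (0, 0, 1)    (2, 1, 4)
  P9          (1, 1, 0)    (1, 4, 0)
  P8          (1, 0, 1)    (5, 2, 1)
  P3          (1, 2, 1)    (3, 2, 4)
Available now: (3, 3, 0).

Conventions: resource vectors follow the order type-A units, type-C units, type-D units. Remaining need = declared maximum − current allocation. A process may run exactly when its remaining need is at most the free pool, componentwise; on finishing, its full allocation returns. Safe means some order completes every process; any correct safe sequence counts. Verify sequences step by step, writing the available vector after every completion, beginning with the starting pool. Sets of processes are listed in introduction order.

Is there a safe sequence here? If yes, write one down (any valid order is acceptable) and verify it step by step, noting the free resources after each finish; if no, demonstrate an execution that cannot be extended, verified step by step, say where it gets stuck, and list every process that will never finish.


UNSAFE — no complete ordering exists.
Key observation: once P9, P8 finish, the pool peaks at (5, 4, 1) — and every remaining process still needs more type-D units than that.
Going as far as possible: P9, P8; after that, nothing fits. Step-by-step check:
  pool = (3, 3, 0)
  run P9 (needs (0, 3, 0), free (3, 3, 0)); after release of (1, 1, 0) the pool is (4, 4, 0)
  run P8 (needs (4, 2, 0), free (4, 4, 0)); after release of (1, 0, 1) the pool is (5, 4, 1)
  blocked: P6 wants (4, 0, 3), pool (5, 4, 1) — not enough type-D units
  blocked: P7 wants (2, 1, 3), pool (5, 4, 1) — not enough type-D units
  blocked: P3 wants (2, 0, 3), pool (5, 4, 1) — not enough type-D units
Never able to finish: P6, P7 and P3.


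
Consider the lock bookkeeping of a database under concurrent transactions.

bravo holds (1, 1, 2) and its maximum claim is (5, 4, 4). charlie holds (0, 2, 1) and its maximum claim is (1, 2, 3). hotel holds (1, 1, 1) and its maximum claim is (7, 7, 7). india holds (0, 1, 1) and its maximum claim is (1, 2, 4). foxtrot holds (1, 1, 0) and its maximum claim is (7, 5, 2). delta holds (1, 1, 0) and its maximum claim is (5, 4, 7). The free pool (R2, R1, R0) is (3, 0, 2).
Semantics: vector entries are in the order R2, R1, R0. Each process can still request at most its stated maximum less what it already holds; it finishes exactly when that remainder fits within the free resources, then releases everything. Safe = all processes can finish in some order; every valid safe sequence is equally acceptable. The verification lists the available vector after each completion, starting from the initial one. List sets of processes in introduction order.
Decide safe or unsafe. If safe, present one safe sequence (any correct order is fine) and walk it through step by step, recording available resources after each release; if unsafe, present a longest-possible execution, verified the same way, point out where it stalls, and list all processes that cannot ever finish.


The state is UNSAFE.
Key observation: once charlie, india finish, the pool peaks at (3, 3, 4) — and every remaining process still needs more R2 than that.
Going as far as possible: charlie, india; after that, nothing fits. Check, step by step:
  pool = (3, 0, 2)
  charlie needs (1, 0, 2) <= (3, 0, 2) -> finishes; pool += (0, 2, 1) = (3, 2, 3)
  india needs (1, 1, 3) <= (3, 2, 3) -> finishes; pool += (0, 1, 1) = (3, 3, 4)
  bravo still needs (4, 3, 2) but only (3, 3, 4) is free — short on R2
  hotel still needs (6, 6, 6) but only (3, 3, 4) is free — short on R2, R1 and R0
  foxtrot still needs (6, 4, 2) but only (3, 3, 4) is free — short on R2 and R1
  delta still needs (4, 3, 7) but only (3, 3, 4) is free — short on R2 and R0
Permanently blocked: bravo, hotel, foxtrot and delta.


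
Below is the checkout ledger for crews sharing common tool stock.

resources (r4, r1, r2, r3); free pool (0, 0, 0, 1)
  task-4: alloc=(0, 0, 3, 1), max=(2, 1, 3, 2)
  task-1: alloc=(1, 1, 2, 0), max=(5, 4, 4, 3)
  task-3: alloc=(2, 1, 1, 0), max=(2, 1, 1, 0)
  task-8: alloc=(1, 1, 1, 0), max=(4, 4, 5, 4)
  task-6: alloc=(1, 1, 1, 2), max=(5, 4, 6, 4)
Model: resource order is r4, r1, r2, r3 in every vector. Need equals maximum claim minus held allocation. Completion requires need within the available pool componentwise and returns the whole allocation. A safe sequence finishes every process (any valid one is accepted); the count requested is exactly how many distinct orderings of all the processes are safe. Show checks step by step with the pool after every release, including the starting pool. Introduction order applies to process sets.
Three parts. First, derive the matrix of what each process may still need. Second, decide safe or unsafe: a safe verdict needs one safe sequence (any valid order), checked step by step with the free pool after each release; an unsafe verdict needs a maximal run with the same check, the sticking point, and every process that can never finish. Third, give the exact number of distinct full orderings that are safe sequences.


(1) Outstanding need per process (order r4, r1, r2, r3):
  task-4: (2, 1, 0, 1)
  task-1: (4, 3, 2, 3)
  task-3: (0, 0, 0, 0)
  task-8: (3, 3, 4, 4)
  task-6: (4, 3, 5, 2)
(2) The state is UNSAFE.
Key observation: the pool after task-3, task-4 is (2, 1, 4, 2); every surviving request exceeds it in r4, so progress ends there.
The run task-3, task-4 cannot be extended any further. Check, step by step:
  pool = (0, 0, 0, 1)
  task-3: need (0, 0, 0, 0) fits (0, 0, 0, 1); releases (2, 1, 1, 0), pool now (2, 1, 1, 1)
  task-4: need (2, 1, 0, 1) fits (2, 1, 1, 1); releases (0, 0, 3, 1), pool now (2, 1, 4, 2)
  task-1 cannot run: need (4, 3, 2, 3) vs free (2, 1, 4, 2) (insufficient r4, r1 and r3)
  task-8 cannot run: need (3, 3, 4, 4) vs free (2, 1, 4, 2) (insufficient r4, r1 and r3)
  task-6 cannot run: need (4, 3, 5, 2) vs free (2, 1, 4, 2) (insufficient r4, r1 and r2)
Processes that can never finish: task-1, task-8 and task-6.
(3) Precisely 0 of the possible complete orderings are safe sequences.


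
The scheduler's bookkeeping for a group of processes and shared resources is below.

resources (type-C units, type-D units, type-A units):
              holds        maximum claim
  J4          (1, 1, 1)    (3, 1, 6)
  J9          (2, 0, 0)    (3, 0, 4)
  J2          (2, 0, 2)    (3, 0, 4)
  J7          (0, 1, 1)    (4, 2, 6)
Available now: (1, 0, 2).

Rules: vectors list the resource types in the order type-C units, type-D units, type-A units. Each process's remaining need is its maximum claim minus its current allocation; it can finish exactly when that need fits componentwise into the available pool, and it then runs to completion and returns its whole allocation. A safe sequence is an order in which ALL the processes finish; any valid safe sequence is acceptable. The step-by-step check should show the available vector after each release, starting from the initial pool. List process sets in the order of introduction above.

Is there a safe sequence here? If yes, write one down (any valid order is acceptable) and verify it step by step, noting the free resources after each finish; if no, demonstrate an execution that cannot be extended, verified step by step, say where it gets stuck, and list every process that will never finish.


The state is UNSAFE.
Key observation: the wall is type-A units: completing J2, J9 brings the pool only to (5, 0, 4), and all the rest need more.
Going as far as possible: J2, J9; after that, nothing fits. Step-by-step check:
  pool = (1, 0, 2)
  run J2 (needs (1, 0, 2), free (1, 0, 2)); after release of (2, 0, 2) the pool is (3, 0, 4)
  run J9 (needs (1, 0, 4), free (3, 0, 4)); after release of (2, 0, 0) the pool is (5, 0, 4)
  blocked: J4 wants (2, 0, 5), pool (5, 0, 4) — not enough type-A units
  blocked: J7 wants (4, 1, 5), pool (5, 0, 4) — not enough type-D units and type-A units
Never able to finish: J4 and J7.


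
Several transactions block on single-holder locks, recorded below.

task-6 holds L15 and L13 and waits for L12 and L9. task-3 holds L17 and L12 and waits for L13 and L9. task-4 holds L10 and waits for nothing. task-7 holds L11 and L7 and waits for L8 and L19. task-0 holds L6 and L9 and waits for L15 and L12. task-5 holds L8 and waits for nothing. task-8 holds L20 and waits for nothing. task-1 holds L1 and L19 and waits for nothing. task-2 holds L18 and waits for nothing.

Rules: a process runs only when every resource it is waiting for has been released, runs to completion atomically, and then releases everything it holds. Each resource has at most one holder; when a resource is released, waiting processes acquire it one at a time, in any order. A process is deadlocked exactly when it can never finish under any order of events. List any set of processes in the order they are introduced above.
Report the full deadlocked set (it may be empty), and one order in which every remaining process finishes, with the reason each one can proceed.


Deadlocked: task-6, task-3 and task-0.
Key observation: the cycle task-6 -> task-3 -> task-6 can never break — each member waits on the next; task-0 is caught in further circular waits.
A valid finishing order for the others: task-8, task-2, task-5, task-1, task-7, task-4.
Step-by-step check:
  task-8: no waits; runs immediately, freeing L20
  task-2: no waits; runs immediately, freeing L18
  task-5: no waits; runs immediately, freeing L8
  task-1: no waits; runs immediately, freeing L1 and L19
  task-7 waits on L8 and L19 — all released -> runs and releases L11 and L7
  task-4: no waits; runs immediately, freeing L10


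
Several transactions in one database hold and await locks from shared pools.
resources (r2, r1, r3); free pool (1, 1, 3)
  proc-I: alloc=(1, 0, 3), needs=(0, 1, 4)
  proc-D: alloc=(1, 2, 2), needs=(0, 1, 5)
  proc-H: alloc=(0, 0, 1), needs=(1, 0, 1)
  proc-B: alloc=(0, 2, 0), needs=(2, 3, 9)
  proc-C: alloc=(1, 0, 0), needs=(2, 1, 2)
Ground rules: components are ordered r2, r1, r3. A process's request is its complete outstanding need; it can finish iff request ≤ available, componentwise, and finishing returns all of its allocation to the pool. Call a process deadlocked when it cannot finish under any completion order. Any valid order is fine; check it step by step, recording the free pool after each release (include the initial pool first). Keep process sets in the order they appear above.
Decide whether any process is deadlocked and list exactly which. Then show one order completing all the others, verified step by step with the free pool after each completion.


Nothing here is deadlocked.
Key observation: starting with proc-H, each completion frees enough for the next — no one is permanently blocked.
A valid finishing order for the others: proc-H, proc-I, proc-D, proc-B, proc-C. Check, step by step:
  pool = (1, 1, 3)
  proc-H needs (1, 0, 1) <= (1, 1, 3) -> finishes; pool += (0, 0, 1) = (1, 1, 4)
  proc-I needs (0, 1, 4) <= (1, 1, 4) -> finishes; pool += (1, 0, 3) = (2, 1, 7)
  proc-D needs (0, 1, 5) <= (2, 1, 7) -> finishes; pool += (1, 2, 2) = (3, 3, 9)
  proc-B needs (2, 3, 9) <= (3, 3, 9) -> finishes; pool += (0, 2, 0) = (3, 5, 9)
  proc-C needs (2, 1, 2) <= (3, 5, 9) -> finishes; pool += (1, 0, 0) = (4, 5, 9)


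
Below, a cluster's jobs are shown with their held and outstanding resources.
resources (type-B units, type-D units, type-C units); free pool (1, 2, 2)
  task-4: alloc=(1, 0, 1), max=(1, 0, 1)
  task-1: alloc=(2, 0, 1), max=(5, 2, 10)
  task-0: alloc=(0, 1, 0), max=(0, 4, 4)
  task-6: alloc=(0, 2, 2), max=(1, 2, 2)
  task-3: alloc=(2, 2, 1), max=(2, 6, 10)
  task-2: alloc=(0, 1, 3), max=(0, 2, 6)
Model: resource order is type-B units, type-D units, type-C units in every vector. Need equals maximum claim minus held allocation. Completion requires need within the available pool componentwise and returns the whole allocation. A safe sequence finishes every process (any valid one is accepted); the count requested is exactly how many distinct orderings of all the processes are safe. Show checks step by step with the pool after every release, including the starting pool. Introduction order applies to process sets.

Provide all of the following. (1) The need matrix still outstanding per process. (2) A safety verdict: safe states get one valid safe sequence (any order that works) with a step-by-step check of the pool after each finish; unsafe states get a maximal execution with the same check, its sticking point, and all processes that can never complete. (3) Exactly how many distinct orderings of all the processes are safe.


(1) Remaining need (order type-B units, type-D units, type-C units):
  task-4: (0, 0, 0)
  task-1: (3, 2, 9)
  task-0: (0, 3, 4)
  task-6: (1, 0, 0)
  task-3: (0, 4, 9)
  task-2: (0, 1, 3)
(2) UNSAFE — no complete ordering exists.
Key observation: type-C units is the bottleneck — with task-6, task-0, task-2, task-4 done the pool holds (2, 6, 8), short of every remaining need.
Going as far as possible: task-6, task-0, task-2, task-4; after that, nothing fits. Step-by-step check:
  pool = (1, 2, 2)
  task-6: need (1, 0, 0) fits (1, 2, 2); releases (0, 2, 2), pool now (1, 4, 4)
  task-0: need (0, 3, 4) fits (1, 4, 4); releases (0, 1, 0), pool now (1, 5, 4)
  task-2: need (0, 1, 3) fits (1, 5, 4); releases (0, 1, 3), pool now (1, 6, 7)
  task-4: need (0, 0, 0) fits (1, 6, 7); releases (1, 0, 1), pool now (2, 6, 8)
  task-1 cannot run: need (3, 2, 9) vs free (2, 6, 8) (insufficient type-B units and type-C units)
  task-3 cannot run: need (0, 4, 9) vs free (2, 6, 8) (insufficient type-C units)
Processes that can never finish: task-1 and task-3.
(3) Precisely 0 of the possible complete orderings are safe sequences.


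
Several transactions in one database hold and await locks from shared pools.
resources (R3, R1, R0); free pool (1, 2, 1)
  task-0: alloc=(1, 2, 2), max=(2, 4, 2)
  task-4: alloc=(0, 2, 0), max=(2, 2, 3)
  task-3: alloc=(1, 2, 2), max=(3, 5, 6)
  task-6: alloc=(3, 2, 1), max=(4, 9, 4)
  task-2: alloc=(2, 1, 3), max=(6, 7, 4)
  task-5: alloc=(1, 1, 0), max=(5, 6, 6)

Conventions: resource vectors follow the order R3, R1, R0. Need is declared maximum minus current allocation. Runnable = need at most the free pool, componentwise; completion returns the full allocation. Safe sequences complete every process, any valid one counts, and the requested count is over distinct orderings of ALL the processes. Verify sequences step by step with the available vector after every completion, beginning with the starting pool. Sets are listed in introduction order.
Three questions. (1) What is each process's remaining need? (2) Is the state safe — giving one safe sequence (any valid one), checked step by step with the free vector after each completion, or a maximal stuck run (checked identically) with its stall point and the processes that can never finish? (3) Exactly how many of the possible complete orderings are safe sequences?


(1) Remaining need (order R3, R1, R0):
  task-0: (1, 2, 0)
  task-4: (2, 0, 3)
  task-3: (2, 3, 4)
  task-6: (1, 7, 3)
  task-2: (4, 6, 1)
  task-5: (4, 5, 6)
(2) UNSAFE — no complete ordering exists.
Key observation: after task-0, task-4 the pool peaks at (2, 6, 3), and each blocked process is short somewhere: task-3 on R0; task-6 on R1; task-2 on R3; task-5 on R3, R0.
The run task-0, task-4 cannot be extended any further. Step-by-step check:
  pool = (1, 2, 1)
  run task-0 (needs (1, 2, 0), free (1, 2, 1)); after release of (1, 2, 2) the pool is (2, 4, 3)
  run task-4 (needs (2, 0, 3), free (2, 4, 3)); after release of (0, 2, 0) the pool is (2, 6, 3)
  task-3 still needs (2, 3, 4) but only (2, 6, 3) is free — short on R0
  task-6 still needs (1, 7, 3) but only (2, 6, 3) is free — short on R1
  task-2 still needs (4, 6, 1) but only (2, 6, 3) is free — short on R3
  task-5 still needs (4, 5, 6) but only (2, 6, 3) is free — short on R3 and R0
Processes that can never finish: task-3, task-6, task-2 and task-5.
(3) The exact count: 0 of the possible complete orderings are safe sequences.


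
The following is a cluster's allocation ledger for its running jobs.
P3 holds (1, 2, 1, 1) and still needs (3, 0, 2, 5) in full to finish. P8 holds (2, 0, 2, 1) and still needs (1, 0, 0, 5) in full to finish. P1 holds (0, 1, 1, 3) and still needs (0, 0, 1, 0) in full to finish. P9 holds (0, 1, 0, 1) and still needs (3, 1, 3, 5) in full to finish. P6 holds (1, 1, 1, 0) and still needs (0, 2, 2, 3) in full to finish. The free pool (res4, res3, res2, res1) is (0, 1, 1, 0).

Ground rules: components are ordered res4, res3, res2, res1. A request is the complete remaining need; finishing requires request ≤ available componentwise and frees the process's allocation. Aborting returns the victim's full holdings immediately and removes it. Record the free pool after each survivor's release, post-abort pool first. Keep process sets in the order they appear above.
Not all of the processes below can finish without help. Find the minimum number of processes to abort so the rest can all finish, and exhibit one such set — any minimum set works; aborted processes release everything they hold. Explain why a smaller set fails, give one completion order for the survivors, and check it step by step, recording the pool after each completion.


Minimum abort set: P8 and P9.
Key observation: before aborting P8 and P9, P3 was permanently blocked — no order could ever run it; afterwards it completes at step 3.
Why nothing smaller works — every single abort fails: P3 alone leaves P8 blocked (short on res1); P8 alone leaves P3 blocked (short on res1); P1 alone leaves P3 blocked (short on res4 and res1); P9 alone leaves P3 blocked (short on res4 and res1); P6 alone leaves P3 blocked (short on res4 and res1).
One survivor order: P1, P6, P3. Walking it through (post-abort pool first):
  pool = (2, 2, 3, 2)
  P1 needs (0, 0, 1, 0) <= (2, 2, 3, 2) -> finishes; pool += (0, 1, 1, 3) = (2, 3, 4, 5)
  P6 needs (0, 2, 2, 3) <= (2, 3, 4, 5) -> finishes; pool += (1, 1, 1, 0) = (3, 4, 5, 5)
  P3 needs (3, 0, 2, 5) <= (3, 4, 5, 5) -> finishes; pool += (1, 2, 1, 1) = (4, 6, 6, 6)


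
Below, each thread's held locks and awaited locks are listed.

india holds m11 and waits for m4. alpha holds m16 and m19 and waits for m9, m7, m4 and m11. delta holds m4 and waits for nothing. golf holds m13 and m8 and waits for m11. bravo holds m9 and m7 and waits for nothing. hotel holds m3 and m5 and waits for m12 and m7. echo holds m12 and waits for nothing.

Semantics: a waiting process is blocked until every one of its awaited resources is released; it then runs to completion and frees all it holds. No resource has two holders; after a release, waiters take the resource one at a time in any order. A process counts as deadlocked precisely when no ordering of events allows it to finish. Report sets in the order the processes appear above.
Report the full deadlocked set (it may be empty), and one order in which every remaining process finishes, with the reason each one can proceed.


Nothing here is deadlocked.
Key observation: the waits form no ring: some process can always run, and its releases unblock the others one by one.
A valid finishing order for the others: bravo, delta, india, alpha, echo, golf, hotel.
Walking it through:
  bravo: no waits; runs immediately, freeing m9 and m7
  delta: no waits; runs immediately, freeing m4
  india: everything it awaited (m4) is free; runs, freeing m11
  alpha: everything it awaited (m9, m7, m4 and m11) is free; runs, freeing m16 and m19
  echo: no waits; runs immediately, freeing m12
  golf: everything it awaited (m11) is free; runs, freeing m13 and m8
  hotel: everything it awaited (m12 and m7) is free; runs, freeing m3 and m5


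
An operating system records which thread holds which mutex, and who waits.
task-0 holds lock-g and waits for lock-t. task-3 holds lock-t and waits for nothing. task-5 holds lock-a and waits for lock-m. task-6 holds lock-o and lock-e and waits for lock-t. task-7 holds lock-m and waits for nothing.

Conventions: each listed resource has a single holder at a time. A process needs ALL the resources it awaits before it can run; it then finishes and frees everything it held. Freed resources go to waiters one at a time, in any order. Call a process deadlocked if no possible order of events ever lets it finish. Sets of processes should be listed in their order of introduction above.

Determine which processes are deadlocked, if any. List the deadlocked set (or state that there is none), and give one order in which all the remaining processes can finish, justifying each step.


No process is deadlocked.
Key observation: all waits point, directly or indirectly, at processes that can finish, so nothing is permanently blocked.
The rest can finish in the order task-3, task-7, task-6, task-5, task-0.
Check, step by step:
  task-3: no waits; runs immediately, freeing lock-t
  task-7: no waits; runs immediately, freeing lock-m
  task-6 waits on lock-t — all released -> runs and releases lock-o and lock-e
  task-5 waits on lock-m — all released -> runs and releases lock-a
  task-0 waits on lock-t — all released -> runs and releases lock-g


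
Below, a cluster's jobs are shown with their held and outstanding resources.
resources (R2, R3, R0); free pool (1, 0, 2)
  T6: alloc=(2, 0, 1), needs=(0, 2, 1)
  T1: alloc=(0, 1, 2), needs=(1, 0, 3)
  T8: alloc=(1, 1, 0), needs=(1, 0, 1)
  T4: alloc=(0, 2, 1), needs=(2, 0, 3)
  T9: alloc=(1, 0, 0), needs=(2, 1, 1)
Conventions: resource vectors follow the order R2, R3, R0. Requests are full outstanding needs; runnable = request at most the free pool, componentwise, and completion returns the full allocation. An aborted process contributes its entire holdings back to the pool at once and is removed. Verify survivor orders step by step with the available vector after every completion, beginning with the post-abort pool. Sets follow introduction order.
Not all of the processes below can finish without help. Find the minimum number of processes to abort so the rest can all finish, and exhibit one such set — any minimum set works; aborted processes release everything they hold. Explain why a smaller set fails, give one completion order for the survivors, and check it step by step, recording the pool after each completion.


Minimum abort set: T4.
Key observation: the deadlocked T6 becomes finishable only because T4 released (0, 2, 1); it completes at step 1 below.
No smaller set exists: with zero aborts the deadlock remains.
One survivor order: T6, T1, T8, T9. Step-by-step check (post-abort pool first):
  pool = (1, 2, 3)
  T6: need (0, 2, 1) fits (1, 2, 3); releases (2, 0, 1), pool now (3, 2, 4)
  T1: need (1, 0, 3) fits (3, 2, 4); releases (0, 1, 2), pool now (3, 3, 6)
  T8: need (1, 0, 1) fits (3, 3, 6); releases (1, 1, 0), pool now (4, 4, 6)
  T9: need (2, 1, 1) fits (4, 4, 6); releases (1, 0, 0), pool now (5, 4, 6)


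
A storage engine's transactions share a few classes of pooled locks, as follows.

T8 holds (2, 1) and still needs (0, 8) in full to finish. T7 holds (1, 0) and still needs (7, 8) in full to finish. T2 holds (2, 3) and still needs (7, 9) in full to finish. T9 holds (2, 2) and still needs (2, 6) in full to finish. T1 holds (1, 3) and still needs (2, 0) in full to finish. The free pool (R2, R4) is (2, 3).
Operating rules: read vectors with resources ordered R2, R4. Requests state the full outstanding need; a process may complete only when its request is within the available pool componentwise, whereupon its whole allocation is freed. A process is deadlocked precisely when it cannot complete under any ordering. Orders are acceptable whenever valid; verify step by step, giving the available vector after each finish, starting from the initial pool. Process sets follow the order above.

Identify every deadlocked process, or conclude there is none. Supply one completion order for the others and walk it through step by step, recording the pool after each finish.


Nothing here is deadlocked.
Key observation: no deadlock: T1 fits now, and the freed resources carry the rest through.
One completion order for the rest: T1, T9, T8, T7, T2. Step-by-step check:
  pool = (2, 3)
  T1: need (2, 0) fits (2, 3); releases (1, 3), pool now (3, 6)
  T9: need (2, 6) fits (3, 6); releases (2, 2), pool now (5, 8)
  T8: need (0, 8) fits (5, 8); releases (2, 1), pool now (7, 9)
  T7: need (7, 8) fits (7, 9); releases (1, 0), pool now (8, 9)
  T2: need (7, 9) fits (8, 9); releases (2, 3), pool now (10, 12)


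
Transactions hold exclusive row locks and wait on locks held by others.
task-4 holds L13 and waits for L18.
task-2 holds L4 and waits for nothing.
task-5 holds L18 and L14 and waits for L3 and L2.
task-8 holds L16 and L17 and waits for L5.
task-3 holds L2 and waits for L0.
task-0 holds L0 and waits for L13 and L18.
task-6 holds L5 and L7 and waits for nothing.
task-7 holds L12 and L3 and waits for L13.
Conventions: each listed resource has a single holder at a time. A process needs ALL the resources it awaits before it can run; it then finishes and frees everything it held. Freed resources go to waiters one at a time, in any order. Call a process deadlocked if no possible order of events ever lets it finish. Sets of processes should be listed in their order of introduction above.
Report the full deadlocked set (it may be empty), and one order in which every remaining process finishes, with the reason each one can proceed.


Deadlocked set: task-4, task-5, task-3, task-0 and task-7.
Key observation: along task-4 -> task-5 -> task-3 -> task-0 -> task-4, each member waits on what the next one holds — a deadlock; task-7 is caught in further circular waits.
The rest can finish in the order task-6, task-8, task-2.
Walking it through:
  task-6: no waits; runs immediately, freeing L5 and L7
  task-8: everything it awaited (L5) is free; runs, freeing L16 and L17
  task-2: no waits; runs immediately, freeing L4


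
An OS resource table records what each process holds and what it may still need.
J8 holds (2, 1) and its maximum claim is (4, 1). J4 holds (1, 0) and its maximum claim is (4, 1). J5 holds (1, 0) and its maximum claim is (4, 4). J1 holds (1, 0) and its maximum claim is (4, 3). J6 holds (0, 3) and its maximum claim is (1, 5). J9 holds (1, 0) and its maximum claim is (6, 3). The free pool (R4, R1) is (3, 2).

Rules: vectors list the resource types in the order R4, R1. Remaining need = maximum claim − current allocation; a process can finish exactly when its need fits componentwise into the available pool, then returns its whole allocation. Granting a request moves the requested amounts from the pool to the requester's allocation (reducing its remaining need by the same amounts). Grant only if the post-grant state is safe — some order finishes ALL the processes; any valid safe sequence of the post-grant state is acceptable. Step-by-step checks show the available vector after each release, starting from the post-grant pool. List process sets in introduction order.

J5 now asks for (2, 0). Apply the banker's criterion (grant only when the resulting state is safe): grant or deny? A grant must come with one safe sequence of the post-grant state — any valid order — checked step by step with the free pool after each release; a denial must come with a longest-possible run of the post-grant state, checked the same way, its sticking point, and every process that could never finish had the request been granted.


GRANT — the state after the grant stays safe, e.g. via J6, J5, J4, J1, J9, J8.
Key observation: granting shrinks the pool to (1, 2), yet J6 still fits and the chain goes through.
Step-by-step check of the post-grant state:
  pool = (1, 2)
  run J6 (needs (1, 2), free (1, 2)); after release of (0, 3) the pool is (1, 5)
  run J5 (needs (1, 4), free (1, 5)); after release of (3, 0) the pool is (4, 5)
  run J4 (needs (3, 1), free (4, 5)); after release of (1, 0) the pool is (5, 5)
  run J1 (needs (3, 3), free (5, 5)); after release of (1, 0) the pool is (6, 5)
  run J9 (needs (5, 3), free (6, 5)); after release of (1, 0) the pool is (7, 5)
  run J8 (needs (2, 0), free (7, 5)); after release of (2, 1) the pool is (9, 6)


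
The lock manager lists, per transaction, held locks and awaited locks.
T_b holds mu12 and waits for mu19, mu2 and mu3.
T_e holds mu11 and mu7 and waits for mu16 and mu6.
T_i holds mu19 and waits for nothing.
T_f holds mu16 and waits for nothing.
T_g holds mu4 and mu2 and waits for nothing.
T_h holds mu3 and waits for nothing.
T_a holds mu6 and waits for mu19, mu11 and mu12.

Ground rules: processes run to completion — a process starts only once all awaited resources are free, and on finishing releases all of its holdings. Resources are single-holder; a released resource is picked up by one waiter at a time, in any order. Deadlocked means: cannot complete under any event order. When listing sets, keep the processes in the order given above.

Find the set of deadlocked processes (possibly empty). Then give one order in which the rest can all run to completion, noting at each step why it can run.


The deadlocked set is T_e and T_a.
Key observation: the loop T_e -> T_a -> T_e blocks itself forever; no other process is dragged down with it.
A valid finishing order for the others: T_h, T_f, T_i, T_g, T_b.
Verifying each step:
  T_h waits on nothing -> runs at once and releases mu3
  T_f waits on nothing -> runs at once and releases mu16
  T_i waits on nothing -> runs at once and releases mu19
  T_g waits on nothing -> runs at once and releases mu4 and mu2
  T_b: everything it awaited (mu19, mu2 and mu3) is free; runs, freeing mu12
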